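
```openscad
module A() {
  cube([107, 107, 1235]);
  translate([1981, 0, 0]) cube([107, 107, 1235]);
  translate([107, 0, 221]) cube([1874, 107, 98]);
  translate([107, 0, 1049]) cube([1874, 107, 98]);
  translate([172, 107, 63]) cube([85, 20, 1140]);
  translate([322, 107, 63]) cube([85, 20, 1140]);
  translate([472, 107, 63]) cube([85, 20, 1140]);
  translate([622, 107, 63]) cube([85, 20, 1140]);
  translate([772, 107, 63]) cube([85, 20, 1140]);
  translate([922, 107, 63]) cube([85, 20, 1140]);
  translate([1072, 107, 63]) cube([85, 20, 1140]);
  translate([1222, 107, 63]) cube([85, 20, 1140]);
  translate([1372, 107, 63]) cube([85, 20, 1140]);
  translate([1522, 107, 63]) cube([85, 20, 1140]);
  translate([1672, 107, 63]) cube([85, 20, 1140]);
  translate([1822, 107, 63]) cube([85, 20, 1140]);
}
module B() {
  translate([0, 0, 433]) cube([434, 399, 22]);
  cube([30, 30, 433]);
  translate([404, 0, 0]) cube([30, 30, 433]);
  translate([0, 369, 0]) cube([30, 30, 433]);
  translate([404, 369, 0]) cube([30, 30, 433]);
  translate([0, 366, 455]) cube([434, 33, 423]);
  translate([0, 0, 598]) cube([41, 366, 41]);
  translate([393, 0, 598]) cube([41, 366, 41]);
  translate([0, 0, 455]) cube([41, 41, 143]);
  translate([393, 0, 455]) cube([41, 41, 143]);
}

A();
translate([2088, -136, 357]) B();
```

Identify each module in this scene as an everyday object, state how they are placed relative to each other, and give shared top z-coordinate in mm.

Both tops at z = 1235 mm.

A is a fence section. B is a chair. The chair is beside the fence section with their tops flush at z = 1235. The shared top z-coordinate is 1235 mm.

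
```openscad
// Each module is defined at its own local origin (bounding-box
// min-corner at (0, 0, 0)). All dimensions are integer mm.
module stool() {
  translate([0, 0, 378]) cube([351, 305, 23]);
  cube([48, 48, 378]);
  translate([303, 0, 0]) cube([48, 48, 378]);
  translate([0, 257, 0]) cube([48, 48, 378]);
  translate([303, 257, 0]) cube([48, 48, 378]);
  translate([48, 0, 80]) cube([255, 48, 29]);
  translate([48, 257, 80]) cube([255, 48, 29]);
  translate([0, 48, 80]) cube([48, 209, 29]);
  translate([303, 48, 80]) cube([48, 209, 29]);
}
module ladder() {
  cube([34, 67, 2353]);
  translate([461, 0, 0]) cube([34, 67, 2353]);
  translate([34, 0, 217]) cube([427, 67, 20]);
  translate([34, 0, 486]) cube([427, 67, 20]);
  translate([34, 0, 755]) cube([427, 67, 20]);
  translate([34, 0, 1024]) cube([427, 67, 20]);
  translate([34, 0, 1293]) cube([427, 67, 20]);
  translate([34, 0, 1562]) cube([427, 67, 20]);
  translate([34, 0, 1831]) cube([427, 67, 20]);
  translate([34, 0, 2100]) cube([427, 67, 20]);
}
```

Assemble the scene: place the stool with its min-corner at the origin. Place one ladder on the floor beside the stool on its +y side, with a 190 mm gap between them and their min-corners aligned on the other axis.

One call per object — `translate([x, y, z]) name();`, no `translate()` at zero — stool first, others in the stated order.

stool();
translate([0, 495, 0]) ladder();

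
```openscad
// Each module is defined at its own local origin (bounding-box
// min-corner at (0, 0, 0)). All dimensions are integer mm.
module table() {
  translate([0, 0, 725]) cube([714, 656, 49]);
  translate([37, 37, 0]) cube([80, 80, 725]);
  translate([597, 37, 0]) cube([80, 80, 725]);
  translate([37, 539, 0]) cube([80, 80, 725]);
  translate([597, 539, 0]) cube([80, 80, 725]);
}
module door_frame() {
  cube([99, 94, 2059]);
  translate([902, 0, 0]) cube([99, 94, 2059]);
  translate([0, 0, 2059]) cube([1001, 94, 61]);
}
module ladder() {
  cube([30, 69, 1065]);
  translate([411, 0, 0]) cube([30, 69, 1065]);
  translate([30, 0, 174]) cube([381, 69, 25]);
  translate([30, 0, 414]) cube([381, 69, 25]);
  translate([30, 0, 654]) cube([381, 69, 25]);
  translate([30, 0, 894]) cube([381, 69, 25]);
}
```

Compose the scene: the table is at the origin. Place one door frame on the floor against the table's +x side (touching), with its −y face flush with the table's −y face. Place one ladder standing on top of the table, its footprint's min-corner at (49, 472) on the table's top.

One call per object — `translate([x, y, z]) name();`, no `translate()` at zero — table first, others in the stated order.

table();
translate([714, 0, 0]) door_frame();
translate([49, 472, 774]) ladder();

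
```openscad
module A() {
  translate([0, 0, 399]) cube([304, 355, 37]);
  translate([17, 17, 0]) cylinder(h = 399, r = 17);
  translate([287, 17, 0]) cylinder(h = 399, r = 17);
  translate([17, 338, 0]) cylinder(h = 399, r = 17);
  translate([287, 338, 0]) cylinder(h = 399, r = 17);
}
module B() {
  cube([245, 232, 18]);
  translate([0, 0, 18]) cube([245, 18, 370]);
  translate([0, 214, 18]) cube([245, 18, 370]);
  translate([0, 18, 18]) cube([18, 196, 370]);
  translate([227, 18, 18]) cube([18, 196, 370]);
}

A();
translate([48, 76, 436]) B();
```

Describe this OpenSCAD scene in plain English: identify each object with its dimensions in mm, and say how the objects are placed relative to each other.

A is a four-legged stool. The seat is a 304×355×37 mm slab whose top surface is at z = 436 mm; four round legs, each 34 mm in diameter, run from the floor (z = 0) to the underside of the seat, each leg's axis is inset half a diameter from the nearest pair of seat edges (so the leg's bounding box is flush with the corner).

B is an open storage box with external size 245×232×388 mm and wall thickness 18 mm (the base is also 18 mm thick). The base covers the whole footprint; the four walls stand on the base, with the y-facing walls full-width and the x-facing walls fitting between their inner faces.

The open box is on top of the stool.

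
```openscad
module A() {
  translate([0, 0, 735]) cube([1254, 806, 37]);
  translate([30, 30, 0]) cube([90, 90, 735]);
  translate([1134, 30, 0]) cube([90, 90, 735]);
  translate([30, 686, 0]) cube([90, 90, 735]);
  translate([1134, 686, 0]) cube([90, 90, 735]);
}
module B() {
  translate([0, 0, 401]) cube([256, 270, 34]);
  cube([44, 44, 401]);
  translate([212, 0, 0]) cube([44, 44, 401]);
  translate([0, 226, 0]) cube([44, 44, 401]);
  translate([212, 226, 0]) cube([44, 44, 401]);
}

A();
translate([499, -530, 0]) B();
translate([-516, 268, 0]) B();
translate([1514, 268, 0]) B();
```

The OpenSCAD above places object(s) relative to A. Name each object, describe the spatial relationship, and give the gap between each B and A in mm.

Each stool's nearest face is 260 mm from the table's bounding box.

A is a table. B is a stool. Three stools sit around the table at the −y, −x, +x sides. The gap between each stool and the table is 260 mm.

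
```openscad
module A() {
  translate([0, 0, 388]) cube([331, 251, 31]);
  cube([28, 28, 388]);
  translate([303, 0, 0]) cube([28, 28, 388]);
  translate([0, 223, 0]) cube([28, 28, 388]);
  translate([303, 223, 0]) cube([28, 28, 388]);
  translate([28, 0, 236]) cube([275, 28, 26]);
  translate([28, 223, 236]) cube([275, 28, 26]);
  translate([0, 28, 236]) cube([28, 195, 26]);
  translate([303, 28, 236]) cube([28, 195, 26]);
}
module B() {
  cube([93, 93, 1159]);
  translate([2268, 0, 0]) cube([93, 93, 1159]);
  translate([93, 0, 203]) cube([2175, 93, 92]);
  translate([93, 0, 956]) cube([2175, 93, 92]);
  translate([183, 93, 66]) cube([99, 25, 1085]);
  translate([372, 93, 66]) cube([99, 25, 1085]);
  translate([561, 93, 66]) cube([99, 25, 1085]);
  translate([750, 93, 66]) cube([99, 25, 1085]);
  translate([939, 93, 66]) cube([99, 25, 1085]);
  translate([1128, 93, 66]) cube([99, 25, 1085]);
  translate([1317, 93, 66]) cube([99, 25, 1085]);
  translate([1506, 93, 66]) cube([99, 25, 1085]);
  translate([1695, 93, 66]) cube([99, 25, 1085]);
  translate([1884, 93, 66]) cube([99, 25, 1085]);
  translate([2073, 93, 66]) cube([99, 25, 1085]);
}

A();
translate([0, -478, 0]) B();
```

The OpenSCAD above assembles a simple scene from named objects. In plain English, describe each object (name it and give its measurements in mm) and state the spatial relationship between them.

A is a four-legged stool. The seat is 331×251 mm, 31 mm thick, top at z = 419 mm. It stands on four square legs, each 28×28 mm in cross-section, from z = 0 to the seat underside, each flush with a corner of the seat. Four stretchers, 28 mm wide and 26 mm tall, connect adjacent legs with their undersides at z = 236 mm, each running between the inner faces of the legs it joins and aligned with the legs' outer faces on the other axis.

B is a fence section. Two 93×93 mm posts, 1159 mm tall, stand on the floor with a clear span of 2175 mm between their inner faces. Two horizontal rails of 93×92 mm section span the gap between the posts with their undersides at z = 203 mm and z = 956 mm, flush with the posts' −y face. 11 pickets, each 99 mm wide, 25 mm thick and 1085 mm tall, are fixed to the +y face of the rails with their bottoms at z = 66 mm, evenly spaced across the span with equal gaps (rounded down to the nearest mm) at the −x end and between each pair — any rounding remainder accumulates at the +x end.

The fence section is on the floor beside the stool on its −y side.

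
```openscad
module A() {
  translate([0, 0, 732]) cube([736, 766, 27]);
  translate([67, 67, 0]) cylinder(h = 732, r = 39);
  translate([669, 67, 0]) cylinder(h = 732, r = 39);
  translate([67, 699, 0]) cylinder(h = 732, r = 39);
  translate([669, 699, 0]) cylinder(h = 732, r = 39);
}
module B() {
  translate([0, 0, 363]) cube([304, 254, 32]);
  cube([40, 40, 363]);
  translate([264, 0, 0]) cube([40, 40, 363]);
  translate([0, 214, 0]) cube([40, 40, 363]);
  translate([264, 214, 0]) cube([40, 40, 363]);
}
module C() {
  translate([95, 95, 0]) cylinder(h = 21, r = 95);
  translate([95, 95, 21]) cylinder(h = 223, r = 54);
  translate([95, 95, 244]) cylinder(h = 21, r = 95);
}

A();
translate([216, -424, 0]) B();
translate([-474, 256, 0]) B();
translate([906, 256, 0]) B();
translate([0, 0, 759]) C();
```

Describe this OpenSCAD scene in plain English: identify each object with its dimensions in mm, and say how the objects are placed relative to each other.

A is a table with a 736×766 mm rectangular top, 27 mm thick, top surface at z = 759 mm, supported by four round legs of 78 mm diameter, each leg's bounding box inset 28 mm from the nearest pair of top edges, running from the floor.

B is a four-legged stool. The seat is a 304×254×32 mm slab whose top surface is at z = 395 mm; four square legs, each 40×40 mm in cross-section, run from the floor (z = 0) to the underside of the seat, each flush with a corner of the seat.

C is a spool: two coaxial disc flanges of radius 95 mm and thickness 21 mm, joined by a core cylinder of radius 54 mm and height 223 mm. The lower flange rests on z = 0 and the three cylinders share a vertical axis.

Three stools sit around the table at the −y, −x, +x sides. The spool is on top of the table.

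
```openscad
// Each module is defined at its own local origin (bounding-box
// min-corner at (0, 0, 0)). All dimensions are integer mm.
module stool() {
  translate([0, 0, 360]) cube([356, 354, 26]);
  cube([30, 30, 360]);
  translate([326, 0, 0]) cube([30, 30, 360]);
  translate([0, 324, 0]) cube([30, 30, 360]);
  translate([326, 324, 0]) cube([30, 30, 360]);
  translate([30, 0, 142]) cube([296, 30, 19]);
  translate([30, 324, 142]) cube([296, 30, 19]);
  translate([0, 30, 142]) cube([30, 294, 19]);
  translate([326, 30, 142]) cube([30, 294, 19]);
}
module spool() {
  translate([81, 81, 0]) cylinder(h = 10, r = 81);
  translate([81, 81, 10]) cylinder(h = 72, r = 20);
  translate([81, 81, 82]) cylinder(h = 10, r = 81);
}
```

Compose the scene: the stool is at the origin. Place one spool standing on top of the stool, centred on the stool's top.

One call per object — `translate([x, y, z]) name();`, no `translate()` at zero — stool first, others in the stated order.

stool();
translate([97, 96, 386]) spool();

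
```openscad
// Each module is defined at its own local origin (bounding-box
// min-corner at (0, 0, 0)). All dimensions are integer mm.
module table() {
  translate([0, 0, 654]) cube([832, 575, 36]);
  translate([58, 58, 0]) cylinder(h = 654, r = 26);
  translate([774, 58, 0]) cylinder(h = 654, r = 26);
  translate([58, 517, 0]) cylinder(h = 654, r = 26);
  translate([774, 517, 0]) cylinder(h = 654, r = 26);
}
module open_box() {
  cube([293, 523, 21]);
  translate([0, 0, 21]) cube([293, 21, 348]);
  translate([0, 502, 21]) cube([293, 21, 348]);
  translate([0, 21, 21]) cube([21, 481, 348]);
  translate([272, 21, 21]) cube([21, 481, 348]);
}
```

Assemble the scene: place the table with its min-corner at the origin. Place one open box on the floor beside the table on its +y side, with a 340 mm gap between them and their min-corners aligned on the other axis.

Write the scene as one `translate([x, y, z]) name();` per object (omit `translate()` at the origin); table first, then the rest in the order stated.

table();
translate([0, 915, 0]) open_box();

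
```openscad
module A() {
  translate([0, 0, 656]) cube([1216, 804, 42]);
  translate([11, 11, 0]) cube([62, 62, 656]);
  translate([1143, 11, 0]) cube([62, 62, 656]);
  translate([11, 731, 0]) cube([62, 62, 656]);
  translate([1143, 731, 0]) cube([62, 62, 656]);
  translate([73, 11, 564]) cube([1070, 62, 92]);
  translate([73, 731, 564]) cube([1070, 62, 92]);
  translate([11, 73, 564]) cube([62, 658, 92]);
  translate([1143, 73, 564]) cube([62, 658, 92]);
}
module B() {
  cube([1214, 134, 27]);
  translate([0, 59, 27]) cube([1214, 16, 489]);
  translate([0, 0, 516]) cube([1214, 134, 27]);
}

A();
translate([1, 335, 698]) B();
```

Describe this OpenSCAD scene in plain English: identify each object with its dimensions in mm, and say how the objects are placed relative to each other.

A is a rectangular dining table. The top is 1216×804×42 mm with its upper surface at z = 698 mm. It stands on four 62×62 mm square legs, each inset 11 mm from the nearest pair of top edges, running from the floor to the underside of the top. Four apron rails, 62 mm thick and 92 mm tall, run between adjacent legs with their top edges flush with the underside of the top and their outer faces flush with the legs' outer faces.

B is an I-beam lying along x, 1214 mm long. Overall section height 543 mm. Two flanges 134 mm wide (y) and 27 mm thick, one on the floor and one at the top; a web 16 mm thick runs between them, centred on the flange width.

The I-beam is on top of the table, centred.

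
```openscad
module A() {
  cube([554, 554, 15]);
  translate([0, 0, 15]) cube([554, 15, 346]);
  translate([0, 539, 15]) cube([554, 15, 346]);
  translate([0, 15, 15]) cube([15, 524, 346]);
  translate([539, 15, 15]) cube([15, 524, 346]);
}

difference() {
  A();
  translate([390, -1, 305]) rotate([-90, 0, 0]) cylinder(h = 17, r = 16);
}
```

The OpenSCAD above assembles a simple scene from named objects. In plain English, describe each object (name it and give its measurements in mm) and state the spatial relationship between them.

A is an open-topped rectangular box: outside dimensions 554×554×361 mm, with a uniform wall and base thickness of 15 mm. The base is a full 554×554 slab on the floor; four walls sit on top of the base. The front and back walls (the −y and +y sides) span the full width; the two side walls fit between them.

The open box has a circular hole of radius 16 mm through its front wall, centred at (x = 390, z = 305).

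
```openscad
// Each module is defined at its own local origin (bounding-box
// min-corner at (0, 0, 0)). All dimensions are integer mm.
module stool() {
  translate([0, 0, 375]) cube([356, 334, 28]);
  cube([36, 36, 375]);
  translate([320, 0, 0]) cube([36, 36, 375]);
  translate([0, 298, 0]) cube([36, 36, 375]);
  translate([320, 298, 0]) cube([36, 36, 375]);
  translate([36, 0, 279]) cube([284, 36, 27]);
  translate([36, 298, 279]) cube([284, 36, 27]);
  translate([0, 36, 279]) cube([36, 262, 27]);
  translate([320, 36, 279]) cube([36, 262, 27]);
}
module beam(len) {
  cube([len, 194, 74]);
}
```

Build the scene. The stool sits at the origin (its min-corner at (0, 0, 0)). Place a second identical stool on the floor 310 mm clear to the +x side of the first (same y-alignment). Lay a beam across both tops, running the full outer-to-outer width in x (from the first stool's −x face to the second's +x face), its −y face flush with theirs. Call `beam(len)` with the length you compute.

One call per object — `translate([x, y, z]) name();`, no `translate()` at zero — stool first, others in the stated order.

stool();
translate([666, 0, 0]) stool();
translate([0, 0, 403]) beam(1022);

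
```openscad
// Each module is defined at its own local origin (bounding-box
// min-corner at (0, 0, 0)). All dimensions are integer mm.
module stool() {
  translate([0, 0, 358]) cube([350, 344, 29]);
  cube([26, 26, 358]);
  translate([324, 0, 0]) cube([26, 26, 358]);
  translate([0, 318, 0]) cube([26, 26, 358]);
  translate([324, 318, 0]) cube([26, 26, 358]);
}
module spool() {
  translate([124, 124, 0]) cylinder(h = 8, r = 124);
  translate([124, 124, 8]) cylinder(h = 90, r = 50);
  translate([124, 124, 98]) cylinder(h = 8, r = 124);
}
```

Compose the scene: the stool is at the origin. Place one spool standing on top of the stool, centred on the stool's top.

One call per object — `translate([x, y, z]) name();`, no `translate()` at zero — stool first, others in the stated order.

stool();
translate([51, 48, 387]) spool();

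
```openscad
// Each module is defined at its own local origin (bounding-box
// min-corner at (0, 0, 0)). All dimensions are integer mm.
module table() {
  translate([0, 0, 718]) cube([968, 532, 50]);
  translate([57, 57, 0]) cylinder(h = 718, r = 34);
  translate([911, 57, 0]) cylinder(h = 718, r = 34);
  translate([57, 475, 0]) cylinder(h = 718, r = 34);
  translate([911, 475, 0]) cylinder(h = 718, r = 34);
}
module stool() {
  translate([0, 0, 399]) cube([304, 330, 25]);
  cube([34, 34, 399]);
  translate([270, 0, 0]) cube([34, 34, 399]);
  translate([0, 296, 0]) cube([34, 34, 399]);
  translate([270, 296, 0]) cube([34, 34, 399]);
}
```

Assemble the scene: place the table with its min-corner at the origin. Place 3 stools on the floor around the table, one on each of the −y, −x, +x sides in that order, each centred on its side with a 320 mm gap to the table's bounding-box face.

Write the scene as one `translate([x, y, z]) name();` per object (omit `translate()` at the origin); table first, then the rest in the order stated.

table();
translate([332, -650, 0]) stool();
translate([-624, 101, 0]) stool();
translate([1288, 101, 0]) stool();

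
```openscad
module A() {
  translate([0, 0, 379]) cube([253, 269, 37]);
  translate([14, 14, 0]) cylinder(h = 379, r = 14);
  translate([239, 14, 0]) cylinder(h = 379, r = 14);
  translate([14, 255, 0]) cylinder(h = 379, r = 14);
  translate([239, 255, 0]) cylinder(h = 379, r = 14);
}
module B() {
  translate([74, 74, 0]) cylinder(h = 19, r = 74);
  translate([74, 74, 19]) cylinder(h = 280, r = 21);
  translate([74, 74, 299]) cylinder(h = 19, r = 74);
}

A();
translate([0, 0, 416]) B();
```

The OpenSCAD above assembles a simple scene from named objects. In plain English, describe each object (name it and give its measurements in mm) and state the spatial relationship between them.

A is a simple wooden stool: a rectangular seat 253 mm (x) by 269 mm (y), 37 mm thick, top face at z = 416 mm, on four round legs, each 28 mm in diameter. The legs rest on z = 0, each leg's axis is inset half a diameter from the nearest pair of seat edges (so the leg's bounding box is flush with the corner).

B is a spool: two coaxial disc flanges of radius 74 mm and thickness 19 mm, joined by a core cylinder of radius 21 mm and height 280 mm. The lower flange rests on z = 0 and the three cylinders share a vertical axis.

The spool is on top of the stool.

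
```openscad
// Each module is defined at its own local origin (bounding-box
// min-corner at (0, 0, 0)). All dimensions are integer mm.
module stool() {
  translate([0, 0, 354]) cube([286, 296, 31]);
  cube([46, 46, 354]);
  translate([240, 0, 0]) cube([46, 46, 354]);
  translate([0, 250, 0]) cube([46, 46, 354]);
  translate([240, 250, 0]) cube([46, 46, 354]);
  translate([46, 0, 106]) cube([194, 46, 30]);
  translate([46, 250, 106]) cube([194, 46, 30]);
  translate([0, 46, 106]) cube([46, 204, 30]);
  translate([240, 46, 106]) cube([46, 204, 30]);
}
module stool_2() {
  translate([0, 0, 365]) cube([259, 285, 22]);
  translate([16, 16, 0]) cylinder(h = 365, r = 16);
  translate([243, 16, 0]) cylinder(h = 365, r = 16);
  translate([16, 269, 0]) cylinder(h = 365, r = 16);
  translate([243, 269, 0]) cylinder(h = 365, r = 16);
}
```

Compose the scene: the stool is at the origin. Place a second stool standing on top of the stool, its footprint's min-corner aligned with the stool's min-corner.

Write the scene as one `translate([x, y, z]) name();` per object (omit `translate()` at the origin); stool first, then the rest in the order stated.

stool();
translate([0, 0, 385]) stool_2();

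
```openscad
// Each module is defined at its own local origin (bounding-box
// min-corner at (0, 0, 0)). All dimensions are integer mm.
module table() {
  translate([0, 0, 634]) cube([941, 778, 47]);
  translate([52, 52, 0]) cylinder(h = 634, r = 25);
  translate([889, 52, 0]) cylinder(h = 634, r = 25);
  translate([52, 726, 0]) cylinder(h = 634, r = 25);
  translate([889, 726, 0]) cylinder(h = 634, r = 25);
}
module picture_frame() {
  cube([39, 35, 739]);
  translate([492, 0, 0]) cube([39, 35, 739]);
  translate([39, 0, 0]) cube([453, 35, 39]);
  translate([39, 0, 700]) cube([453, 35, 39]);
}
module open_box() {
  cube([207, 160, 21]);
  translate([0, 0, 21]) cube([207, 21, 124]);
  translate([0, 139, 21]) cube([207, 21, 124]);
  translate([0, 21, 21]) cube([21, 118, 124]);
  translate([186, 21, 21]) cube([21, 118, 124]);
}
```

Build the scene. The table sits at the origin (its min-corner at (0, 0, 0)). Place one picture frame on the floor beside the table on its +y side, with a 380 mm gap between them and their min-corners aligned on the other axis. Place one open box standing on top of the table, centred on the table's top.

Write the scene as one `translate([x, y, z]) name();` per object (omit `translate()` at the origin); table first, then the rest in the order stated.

table();
translate([0, 1158, 0]) picture_frame();
translate([367, 309, 681]) open_box();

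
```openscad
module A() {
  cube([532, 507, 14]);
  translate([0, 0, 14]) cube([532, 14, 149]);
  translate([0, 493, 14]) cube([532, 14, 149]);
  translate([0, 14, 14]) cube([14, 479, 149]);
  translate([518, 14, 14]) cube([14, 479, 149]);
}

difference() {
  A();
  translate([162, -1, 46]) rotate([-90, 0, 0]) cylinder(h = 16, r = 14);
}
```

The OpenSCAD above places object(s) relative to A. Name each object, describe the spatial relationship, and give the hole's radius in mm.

The subtracted cylinder has r = 14 mm.

A is an open box. The open box has a circular hole through its front wall. The hole's radius is 14 mm.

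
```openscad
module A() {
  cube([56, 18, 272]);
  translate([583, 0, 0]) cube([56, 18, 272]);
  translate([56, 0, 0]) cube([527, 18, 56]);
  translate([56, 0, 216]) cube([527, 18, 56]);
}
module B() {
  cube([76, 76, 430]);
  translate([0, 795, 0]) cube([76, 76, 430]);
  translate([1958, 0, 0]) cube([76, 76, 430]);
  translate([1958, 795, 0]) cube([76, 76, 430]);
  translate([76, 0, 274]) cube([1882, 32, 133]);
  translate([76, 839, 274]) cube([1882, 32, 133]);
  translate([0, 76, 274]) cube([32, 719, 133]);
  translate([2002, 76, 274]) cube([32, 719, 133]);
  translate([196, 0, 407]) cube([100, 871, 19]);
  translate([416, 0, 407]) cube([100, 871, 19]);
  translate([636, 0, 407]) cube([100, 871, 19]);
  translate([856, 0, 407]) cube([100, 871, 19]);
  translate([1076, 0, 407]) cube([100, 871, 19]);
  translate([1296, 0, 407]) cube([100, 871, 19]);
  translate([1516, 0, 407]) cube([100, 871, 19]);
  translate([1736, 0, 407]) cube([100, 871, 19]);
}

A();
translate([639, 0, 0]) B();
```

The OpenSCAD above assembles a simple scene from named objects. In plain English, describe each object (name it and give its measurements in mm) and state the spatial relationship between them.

A is a rectangular picture frame lying in the x–z plane (depth along y). The opening is 527 mm wide (x) by 160 mm tall (z), surrounded by a border 56 mm wide on all four sides. The frame is 18 mm deep and is made of two full-height vertical stiles with two horizontal rails fitted between them.

B is a bed frame 2034 mm long (x) by 871 mm wide (y). Four 76×76 mm corner posts, 430 mm tall, at the corners of the footprint. Four rails of 32 mm thickness and 133 mm height run between adjacent posts with their undersides at z = 274 mm, their outer faces flush with the outside of the frame (the two x-running rails run between the posts' inner faces; the two y-running rails run between the posts' inner faces). 8 slats, each 100 mm wide (x) and 19 mm thick, lie across the top of the two x-running rails, running the full 871 mm width of the frame in y; the slats are evenly spaced along x between the inner faces of the end posts with equal gaps (rounded down to the nearest mm) at the −x end and between each pair — any rounding remainder accumulates at the +x end.

The bed frame is against the picture frame's +x side, with their −y faces flush.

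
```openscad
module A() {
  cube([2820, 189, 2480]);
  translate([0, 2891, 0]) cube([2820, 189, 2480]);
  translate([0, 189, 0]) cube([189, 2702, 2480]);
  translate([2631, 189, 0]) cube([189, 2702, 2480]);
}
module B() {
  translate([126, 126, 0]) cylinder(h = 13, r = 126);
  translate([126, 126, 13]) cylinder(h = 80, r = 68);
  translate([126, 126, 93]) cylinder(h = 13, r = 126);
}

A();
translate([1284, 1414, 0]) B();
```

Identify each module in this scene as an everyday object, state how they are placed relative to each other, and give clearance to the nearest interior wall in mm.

A is a house frame. B is a spool. The spool sits inside the house frame, centred. The clearance to the nearest interior wall is 1095 mm.

Clearances: x = 1095, y = 1225; minimum 1095 mm.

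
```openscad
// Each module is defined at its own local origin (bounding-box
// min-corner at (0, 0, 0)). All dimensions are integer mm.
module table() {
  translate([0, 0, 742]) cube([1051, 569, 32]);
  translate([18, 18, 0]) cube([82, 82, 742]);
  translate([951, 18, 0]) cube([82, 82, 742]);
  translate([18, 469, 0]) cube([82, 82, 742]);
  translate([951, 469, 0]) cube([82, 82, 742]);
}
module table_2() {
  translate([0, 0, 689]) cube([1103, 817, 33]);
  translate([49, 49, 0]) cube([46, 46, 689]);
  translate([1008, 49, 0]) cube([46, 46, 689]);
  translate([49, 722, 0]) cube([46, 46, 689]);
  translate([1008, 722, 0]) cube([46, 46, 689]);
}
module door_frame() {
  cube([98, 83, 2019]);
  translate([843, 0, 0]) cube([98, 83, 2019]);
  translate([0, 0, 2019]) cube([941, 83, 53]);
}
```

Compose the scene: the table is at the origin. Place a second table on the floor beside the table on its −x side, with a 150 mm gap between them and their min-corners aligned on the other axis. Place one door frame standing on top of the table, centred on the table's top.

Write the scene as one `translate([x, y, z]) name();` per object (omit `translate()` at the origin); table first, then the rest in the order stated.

table();
translate([-1253, 0, 0]) table_2();
translate([55, 243, 774]) door_frame();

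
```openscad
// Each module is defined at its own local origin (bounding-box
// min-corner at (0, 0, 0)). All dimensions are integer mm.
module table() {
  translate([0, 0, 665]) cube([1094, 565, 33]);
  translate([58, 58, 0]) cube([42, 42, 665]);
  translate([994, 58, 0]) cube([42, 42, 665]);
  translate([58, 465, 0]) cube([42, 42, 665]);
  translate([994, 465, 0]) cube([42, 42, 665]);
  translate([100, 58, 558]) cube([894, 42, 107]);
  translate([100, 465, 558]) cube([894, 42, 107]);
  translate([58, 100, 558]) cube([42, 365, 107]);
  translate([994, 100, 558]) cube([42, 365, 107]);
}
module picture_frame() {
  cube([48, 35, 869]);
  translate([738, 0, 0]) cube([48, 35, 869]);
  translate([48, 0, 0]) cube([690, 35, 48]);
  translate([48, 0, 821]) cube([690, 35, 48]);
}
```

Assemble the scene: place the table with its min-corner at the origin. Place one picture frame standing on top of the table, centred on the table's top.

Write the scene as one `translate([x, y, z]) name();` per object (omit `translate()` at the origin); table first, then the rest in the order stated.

table();
translate([154, 265, 698]) picture_frame();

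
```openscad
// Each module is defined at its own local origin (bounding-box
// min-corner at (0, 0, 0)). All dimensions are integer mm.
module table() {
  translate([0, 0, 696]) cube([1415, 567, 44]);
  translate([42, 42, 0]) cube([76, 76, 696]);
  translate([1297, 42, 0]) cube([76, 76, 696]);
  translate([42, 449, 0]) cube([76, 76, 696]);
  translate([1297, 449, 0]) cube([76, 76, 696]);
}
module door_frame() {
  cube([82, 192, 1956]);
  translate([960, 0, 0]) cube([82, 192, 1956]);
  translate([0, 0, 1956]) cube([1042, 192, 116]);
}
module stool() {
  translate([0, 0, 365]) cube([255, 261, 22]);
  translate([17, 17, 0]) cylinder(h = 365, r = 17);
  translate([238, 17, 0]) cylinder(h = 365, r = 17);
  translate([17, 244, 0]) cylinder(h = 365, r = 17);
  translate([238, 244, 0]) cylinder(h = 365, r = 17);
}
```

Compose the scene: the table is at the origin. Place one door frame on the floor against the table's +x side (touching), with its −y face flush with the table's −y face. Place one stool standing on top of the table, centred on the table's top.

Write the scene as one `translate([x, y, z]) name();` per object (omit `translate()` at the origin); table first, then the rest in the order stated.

table();
translate([1415, 0, 0]) door_frame();
translate([580, 153, 740]) stool();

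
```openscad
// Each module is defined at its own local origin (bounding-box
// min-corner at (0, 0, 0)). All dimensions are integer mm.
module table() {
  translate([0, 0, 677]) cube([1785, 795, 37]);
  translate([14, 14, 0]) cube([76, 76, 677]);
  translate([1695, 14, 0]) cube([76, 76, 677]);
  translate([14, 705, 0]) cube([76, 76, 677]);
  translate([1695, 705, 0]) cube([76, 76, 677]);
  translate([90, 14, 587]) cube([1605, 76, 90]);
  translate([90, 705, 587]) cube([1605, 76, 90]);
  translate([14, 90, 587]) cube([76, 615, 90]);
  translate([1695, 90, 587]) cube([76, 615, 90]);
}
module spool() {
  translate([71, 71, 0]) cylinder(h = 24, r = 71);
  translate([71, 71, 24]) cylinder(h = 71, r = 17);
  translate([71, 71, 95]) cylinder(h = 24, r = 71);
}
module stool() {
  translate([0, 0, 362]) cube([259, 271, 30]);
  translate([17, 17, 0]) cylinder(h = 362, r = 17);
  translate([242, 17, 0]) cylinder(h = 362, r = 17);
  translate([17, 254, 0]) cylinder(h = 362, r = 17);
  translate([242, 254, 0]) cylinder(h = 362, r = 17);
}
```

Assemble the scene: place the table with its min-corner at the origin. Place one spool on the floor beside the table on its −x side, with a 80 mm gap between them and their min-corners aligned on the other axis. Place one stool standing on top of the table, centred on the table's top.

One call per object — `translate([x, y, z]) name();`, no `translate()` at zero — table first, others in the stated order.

table();
translate([-222, 0, 0]) spool();
translate([763, 262, 714]) stool();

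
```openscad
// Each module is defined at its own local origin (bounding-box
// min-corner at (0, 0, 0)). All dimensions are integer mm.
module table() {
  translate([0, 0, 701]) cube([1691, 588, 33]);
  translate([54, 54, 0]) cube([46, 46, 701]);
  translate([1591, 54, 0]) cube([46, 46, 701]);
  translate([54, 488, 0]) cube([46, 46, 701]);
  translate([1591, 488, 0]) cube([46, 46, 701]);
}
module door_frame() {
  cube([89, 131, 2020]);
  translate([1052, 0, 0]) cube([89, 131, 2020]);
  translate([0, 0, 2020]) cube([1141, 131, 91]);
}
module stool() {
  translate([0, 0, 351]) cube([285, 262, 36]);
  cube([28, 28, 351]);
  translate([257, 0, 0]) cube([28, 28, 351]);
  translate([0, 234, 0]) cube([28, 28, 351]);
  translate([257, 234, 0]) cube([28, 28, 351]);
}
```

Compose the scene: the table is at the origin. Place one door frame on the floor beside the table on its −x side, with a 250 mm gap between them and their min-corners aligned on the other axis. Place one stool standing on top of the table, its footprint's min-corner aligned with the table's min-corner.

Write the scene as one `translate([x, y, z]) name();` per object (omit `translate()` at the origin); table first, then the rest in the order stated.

table();
translate([-1391, 0, 0]) door_frame();
translate([0, 0, 734]) stool();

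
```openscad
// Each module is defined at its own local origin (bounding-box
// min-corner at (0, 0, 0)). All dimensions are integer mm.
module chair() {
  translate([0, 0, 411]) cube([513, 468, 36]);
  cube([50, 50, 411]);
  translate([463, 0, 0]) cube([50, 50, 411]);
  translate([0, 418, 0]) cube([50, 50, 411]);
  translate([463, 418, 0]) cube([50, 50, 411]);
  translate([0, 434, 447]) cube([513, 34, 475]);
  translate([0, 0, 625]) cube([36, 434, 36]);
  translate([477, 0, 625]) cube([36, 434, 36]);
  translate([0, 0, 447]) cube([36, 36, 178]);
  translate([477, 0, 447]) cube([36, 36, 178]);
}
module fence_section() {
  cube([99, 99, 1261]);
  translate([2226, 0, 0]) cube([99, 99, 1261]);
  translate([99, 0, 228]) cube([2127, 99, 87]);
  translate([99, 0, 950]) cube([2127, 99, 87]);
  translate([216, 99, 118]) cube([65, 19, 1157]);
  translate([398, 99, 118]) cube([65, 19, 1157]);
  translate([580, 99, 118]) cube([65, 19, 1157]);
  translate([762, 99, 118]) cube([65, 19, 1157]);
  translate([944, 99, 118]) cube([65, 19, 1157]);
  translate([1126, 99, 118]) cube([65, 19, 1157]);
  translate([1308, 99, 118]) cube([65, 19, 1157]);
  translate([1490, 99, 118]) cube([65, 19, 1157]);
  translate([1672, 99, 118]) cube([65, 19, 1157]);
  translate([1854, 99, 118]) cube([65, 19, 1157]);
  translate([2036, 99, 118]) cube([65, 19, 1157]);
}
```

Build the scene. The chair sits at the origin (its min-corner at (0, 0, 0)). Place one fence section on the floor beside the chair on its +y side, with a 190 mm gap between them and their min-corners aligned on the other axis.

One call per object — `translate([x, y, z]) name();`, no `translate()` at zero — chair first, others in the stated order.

chair();
translate([0, 658, 0]) fence_section();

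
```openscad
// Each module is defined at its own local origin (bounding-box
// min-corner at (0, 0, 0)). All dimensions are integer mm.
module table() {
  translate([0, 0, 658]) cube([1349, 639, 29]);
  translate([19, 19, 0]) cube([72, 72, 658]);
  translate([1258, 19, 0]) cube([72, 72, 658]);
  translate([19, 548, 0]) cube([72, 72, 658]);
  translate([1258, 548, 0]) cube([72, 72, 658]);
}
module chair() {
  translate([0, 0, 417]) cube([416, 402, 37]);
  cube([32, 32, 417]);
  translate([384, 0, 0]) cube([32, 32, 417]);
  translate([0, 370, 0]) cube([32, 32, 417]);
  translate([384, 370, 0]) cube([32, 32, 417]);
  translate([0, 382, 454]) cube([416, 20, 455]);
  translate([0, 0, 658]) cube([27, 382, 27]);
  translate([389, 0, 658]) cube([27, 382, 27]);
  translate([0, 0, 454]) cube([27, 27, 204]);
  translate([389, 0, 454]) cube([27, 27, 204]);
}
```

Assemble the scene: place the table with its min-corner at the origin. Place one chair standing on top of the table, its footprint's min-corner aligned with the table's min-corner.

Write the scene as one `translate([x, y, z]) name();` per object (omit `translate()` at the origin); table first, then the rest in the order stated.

table();
translate([0, 0, 687]) chair();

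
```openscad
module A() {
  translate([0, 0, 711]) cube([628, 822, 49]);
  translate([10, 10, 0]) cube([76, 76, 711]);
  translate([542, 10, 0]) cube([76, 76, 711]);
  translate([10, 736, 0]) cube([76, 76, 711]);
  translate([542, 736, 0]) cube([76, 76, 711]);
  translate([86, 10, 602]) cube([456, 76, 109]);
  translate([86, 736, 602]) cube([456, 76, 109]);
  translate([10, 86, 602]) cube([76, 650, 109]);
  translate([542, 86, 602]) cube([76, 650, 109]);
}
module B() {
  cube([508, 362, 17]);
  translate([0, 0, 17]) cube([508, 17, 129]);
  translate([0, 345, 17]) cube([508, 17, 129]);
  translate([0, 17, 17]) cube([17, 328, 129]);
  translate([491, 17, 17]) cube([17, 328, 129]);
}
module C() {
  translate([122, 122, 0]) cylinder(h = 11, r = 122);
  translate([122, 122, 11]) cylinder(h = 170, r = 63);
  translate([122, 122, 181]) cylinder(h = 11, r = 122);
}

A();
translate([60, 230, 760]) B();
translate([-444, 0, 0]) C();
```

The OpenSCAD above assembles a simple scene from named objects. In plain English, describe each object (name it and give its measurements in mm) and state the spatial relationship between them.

A is a table: top 628 mm (x) × 822 mm (y), 49 mm thick, upper face at z = 760 mm, on four 76×76 mm square legs, each inset 10 mm from the nearest pair of top edges, running from z = 0 to the bottom of the top. Four apron rails, 76 mm thick and 109 mm tall, run between adjacent legs with their top edges flush with the underside of the top and their outer faces flush with the legs' outer faces.

B is an open-topped rectangular box: outside dimensions 508×362×146 mm, with a uniform wall and base thickness of 17 mm. The base is a full 508×362 slab on the floor; four walls sit on top of the base. The front and back walls (the −y and +y sides) span the full width; the two side walls fit between them.

C is a spool: two coaxial disc flanges of radius 122 mm and thickness 11 mm, joined by a core cylinder of radius 63 mm and height 170 mm. The lower flange rests on z = 0 and the three cylinders share a vertical axis.

The open box is on top of the table, centred. The spool is on the floor beside the table on its −x side.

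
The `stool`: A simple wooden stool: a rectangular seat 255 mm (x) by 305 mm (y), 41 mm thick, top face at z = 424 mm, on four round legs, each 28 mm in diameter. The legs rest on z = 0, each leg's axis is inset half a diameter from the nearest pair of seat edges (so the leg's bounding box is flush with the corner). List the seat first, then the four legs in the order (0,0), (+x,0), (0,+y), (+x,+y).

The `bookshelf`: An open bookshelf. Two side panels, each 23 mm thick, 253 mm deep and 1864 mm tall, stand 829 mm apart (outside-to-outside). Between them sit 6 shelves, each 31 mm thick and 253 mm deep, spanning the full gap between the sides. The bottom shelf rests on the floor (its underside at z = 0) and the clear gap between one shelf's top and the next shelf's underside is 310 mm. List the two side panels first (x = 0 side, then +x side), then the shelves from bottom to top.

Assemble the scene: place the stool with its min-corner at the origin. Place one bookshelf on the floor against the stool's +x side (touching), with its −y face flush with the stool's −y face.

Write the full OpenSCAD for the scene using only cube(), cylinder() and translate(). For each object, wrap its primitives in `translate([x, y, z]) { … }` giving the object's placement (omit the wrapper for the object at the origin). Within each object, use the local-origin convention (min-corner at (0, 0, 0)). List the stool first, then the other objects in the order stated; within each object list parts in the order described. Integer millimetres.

translate([0, 0, 383]) cube([255, 305, 41]);
translate([14, 14, 0]) cylinder(h = 383, r = 14);
translate([241, 14, 0]) cylinder(h = 383, r = 14);
translate([14, 291, 0]) cylinder(h = 383, r = 14);
translate([241, 291, 0]) cylinder(h = 383, r = 14);
translate([255, 0, 0]) {
  cube([23, 253, 1864]);
  translate([806, 0, 0]) cube([23, 253, 1864]);
  translate([23, 0, 0]) cube([783, 253, 31]);
  translate([23, 0, 341]) cube([783, 253, 31]);
  translate([23, 0, 682]) cube([783, 253, 31]);
  translate([23, 0, 1023]) cube([783, 253, 31]);
  translate([23, 0, 1364]) cube([783, 253, 31]);
  translate([23, 0, 1705]) cube([783, 253, 31]);
}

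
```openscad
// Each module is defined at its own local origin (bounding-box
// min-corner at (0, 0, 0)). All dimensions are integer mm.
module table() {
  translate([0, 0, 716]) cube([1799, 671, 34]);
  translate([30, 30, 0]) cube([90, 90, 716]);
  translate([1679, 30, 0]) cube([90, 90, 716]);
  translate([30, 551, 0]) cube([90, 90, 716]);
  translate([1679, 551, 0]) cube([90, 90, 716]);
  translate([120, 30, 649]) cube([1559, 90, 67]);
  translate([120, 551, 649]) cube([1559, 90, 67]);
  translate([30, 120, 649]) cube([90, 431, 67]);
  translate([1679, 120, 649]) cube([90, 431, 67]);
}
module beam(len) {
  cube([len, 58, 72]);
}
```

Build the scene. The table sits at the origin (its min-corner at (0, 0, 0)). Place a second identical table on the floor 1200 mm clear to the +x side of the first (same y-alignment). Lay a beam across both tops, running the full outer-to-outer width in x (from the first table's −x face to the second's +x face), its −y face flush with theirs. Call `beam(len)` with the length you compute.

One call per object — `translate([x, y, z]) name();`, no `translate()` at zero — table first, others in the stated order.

table();
translate([2999, 0, 0]) table();
translate([0, 0, 750]) beam(4798);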